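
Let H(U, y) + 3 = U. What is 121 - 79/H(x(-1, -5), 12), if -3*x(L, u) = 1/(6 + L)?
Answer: 6751/46 ≈ 146.76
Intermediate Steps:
x(L, u) = -1/(3*(6 + L))
H(U, y) = -3 + U
121 - 79/H(x(-1, -5), 12) = 121 - 79/(-3 - 1/(18 + 3*(-1))) = 121 - 79/(-3 - 1/(18 - 3)) = 121 - 79/(-3 - 1/15) = 121 - 79/(-46/15) = 121 - 79*(-15/46) = 121 + 1185/46 = 6751/46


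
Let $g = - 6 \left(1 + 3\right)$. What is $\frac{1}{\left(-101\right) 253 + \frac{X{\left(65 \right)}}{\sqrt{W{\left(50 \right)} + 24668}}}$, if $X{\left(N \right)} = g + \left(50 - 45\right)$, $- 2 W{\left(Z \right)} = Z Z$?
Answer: $- \frac{598400154}{15290919134801} + \frac{57 \sqrt{2602}}{15290919134801} \approx -3.9134 \cdot 10^{-5}$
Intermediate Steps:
$g = -24$ ($g = \left(-6\right) 4 = -24$)
$W{\left(Z \right)} = - \frac{Z^{2}}{2}$ ($W{\left(Z \right)} = - \frac{Z Z}{2} = - \frac{Z^{2}}{2}$)
$X{\left(N \right)} = -19$ ($X{\left(N \right)} = -24 + \left(50 - 45\right) = -24 + 5 = -19$)
$\frac{1}{\left(-101\right) 253 + \frac{X{\left(65 \right)}}{\sqrt{W{\left(50 \right)} + 24668}}} = \frac{1}{\left(-101\right) 253 - \frac{19}{\sqrt{- \frac{50^{2}}{2} + 24668}}} = \frac{1}{-25553 - \frac{19}{\sqrt{\left(- \frac{1}{2}\right) 2500 + 24668}}} = \frac{1}{-25553 - \frac{19}{\sqrt{-1250 + 24668}}} = \frac{1}{-25553 - \frac{19}{\sqrt{23418}}} = \frac{1}{-25553 - \frac{19}{3 \sqrt{2602}}} = \frac{1}{-25553 - 19 \frac{\sqrt{2602}}{7806}} = \frac{1}{-25553 - \frac{19 \sqrt{2602}}{7806}}$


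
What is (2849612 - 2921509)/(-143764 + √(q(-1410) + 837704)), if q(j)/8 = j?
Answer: 369150011/738116474 + 10271*√206606/1476232948 ≈ 0.50329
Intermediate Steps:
q(j) = 8*j
(2849612 - 2921509)/(-143764 + √(q(-1410) + 837704)) = (2849612 - 2921509)/(-143764 + √(8*(-1410) + 837704)) = -71897/(-143764 + √(-11280 + 837704)) = -71897/(-143764 + √826424) = -71897/(-143764 + 2*√206606)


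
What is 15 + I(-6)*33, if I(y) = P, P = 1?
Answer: 48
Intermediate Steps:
I(y) = 1
15 + I(-6)*33 = 15 + 1*33 = 15 + 33 = 48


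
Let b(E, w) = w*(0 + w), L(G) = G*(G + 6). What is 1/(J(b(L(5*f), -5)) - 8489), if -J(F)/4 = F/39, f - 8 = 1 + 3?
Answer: -39/331171 ≈ -0.00011776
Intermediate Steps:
f = 12 (f = 8 + (1 + 3) = 8 + 4 = 12)
L(G) = G*(6 + G)
b(E, w) = w² (b(E, w) = w*w = w²)
J(F) = -4*F/39
1/(J(b(L(5*f), -5)) - 8489) = 1/(-4/39*(-5)² - 8489) = 1/(-4/39*25 - 8489) = 1/(-100/39 - 8489) = 1/(-331171/39) = -39/331171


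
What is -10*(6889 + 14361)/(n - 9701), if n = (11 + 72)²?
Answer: 53125/703 ≈ 75.569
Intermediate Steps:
n = 6889 (n = 83² = 6889)
-10*(6889 + 14361)/(n - 9701) = -10*(6889 + 14361)/(6889 - 9701) = -212500/(-2812) = -212500*(-1)/2812 = -10*(-10625/1406) = 53125/703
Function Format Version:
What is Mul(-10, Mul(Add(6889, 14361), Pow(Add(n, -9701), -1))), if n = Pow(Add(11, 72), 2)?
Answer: Rational(53125, 703) ≈ 75.569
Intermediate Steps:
n = 6889 (n = Pow(83, 2) = 6889)
Mul(-10, Mul(Add(6889, 14361), Pow(Add(n, -9701), -1))) = Mul(-10, Mul(Add(6889, 14361), Pow(Add(6889, -9701), -1))) = Mul(-10, Mul(21250, Pow(-2812, -1))) = Mul(-10, Mul(21250, Rational(-1, 2812))) = Mul(-10, Rational(-10625, 1406)) = Rational(53125, 703)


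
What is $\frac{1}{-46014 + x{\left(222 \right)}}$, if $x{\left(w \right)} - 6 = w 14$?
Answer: $- \frac{1}{42900} \approx -2.331 \cdot 10^{-5}$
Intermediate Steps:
$x{\left(w \right)} = 6 + 14 w$ ($x{\left(w \right)} = 6 + w 14 = 6 + 14 w$)
$\frac{1}{-46014 + x{\left(222 \right)}} = \frac{1}{-46014 + \left(6 + 14 \cdot 222\right)} = \frac{1}{-46014 + \left(6 + 3108\right)} = \frac{1}{-46014 + 3114} = \frac{1}{-42900} = - \frac{1}{42900}$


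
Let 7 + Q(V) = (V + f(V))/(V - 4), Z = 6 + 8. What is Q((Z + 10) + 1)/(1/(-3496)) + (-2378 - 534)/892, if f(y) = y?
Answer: 75606688/4683 ≈ 16145.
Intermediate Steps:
Z = 14
Q(V) = -7 + 2*V/(-4 + V) (Q(V) = -7 + (V + V)/(V - 4) = -7 + (2*V)/(-4 + V) = -7 + 2*V/(-4 + V))
Q((Z + 10) + 1)/(1/(-3496)) + (-2378 - 534)/892 = ((28 - 5*((14 + 10) + 1))/(-4 + ((14 + 10) + 1)))/(1/(-3496)) + (-2378 - 534)/892 = ((28 - 5*(24 + 1))/(-4 + (24 + 1)))/(-1/3496) - 2912*1/892 = ((28 - 5*25)/(-4 + 25))*(-3496) - 728/223 = ((28 - 125)/21)*(-3496) - 728/223 = ((1/21)*(-97))*(-3496) - 728/223 = -97/21*(-3496) - 728/223 = 339112/21 - 728/223 = 75606688/4683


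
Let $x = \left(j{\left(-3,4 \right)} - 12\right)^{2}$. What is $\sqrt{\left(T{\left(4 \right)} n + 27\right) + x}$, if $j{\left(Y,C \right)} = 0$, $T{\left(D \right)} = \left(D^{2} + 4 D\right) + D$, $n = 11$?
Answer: $9 \sqrt{7} \approx 23.812$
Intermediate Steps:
$T{\left(D \right)} = D^{2} + 5 D$
$x = 144$ ($x = \left(0 - 12\right)^{2} = \left(-12\right)^{2} = 144$)
$\sqrt{\left(T{\left(4 \right)} n + 27\right) + x} = \sqrt{\left(4 \left(5 + 4\right) 11 + 27\right) + 144} = \sqrt{\left(4 \cdot 9 \cdot 11 + 27\right) + 144} = \sqrt{\left(36 \cdot 11 + 27\right) + 144} = \sqrt{\left(396 + 27\right) + 144} = \sqrt{423 + 144} = \sqrt{567} = 9 \sqrt{7}$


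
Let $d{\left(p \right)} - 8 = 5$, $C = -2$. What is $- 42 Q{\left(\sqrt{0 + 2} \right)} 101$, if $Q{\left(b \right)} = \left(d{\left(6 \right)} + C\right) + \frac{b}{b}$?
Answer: $-50904$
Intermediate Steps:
$d{\left(p \right)} = 13$ ($d{\left(p \right)} = 8 + 5 = 13$)
$Q{\left(b \right)} = 12$ ($Q{\left(b \right)} = \left(13 - 2\right) + \frac{b}{b} = 11 + 1 = 12$)
$- 42 Q{\left(\sqrt{0 + 2} \right)} 101 = \left(-42\right) 12 \cdot 101 = \left(-504\right) 101 = -50904$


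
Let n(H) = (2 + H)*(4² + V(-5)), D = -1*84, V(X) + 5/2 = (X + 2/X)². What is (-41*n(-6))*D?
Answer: -14692104/25 ≈ -5.8768e+5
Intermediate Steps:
V(X) = -5/2 + (X + 2/X)²
D = -84
n(H) = 2133/25 + 2133*H/50 (n(H) = (2 + H)*(4² + (3/2 + (-5)² + 4/(-5)²)) = (2 + H)*(16 + (3/2 + 25 + 4*(1/25))) = (2 + H)*(16 + (3/2 + 25 + 4/25)) = (2 + H)*(16 + 1333/50) = (2 + H)*(2133/50) = 2133/25 + 2133*H/50)
(-41*n(-6))*D = -41*(2133/25 + (2133/50)*(-6))*(-84) = -41*(2133/25 - 6399/25)*(-84) = -41*(-4266/25)*(-84) = (174906/25)*(-84) = -14692104/25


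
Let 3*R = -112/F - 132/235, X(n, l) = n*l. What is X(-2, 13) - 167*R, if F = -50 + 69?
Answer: 4466006/13395 ≈ 333.41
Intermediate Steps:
X(n, l) = l*n
F = 19
R = -28828/13395 (R = (-112/19 - 132/235)/3 = (⅓)*(-28828/4465) = -28828/13395 ≈ -2.1521)
X(-2, 13) - 167*R = 13*(-2) - 167*(-28828/13395) = -26 + 4814276/13395 = 4466006/13395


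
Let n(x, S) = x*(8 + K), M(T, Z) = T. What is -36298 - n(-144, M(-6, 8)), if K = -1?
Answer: -35290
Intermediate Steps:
n(x, S) = 7*x (n(x, S) = x*(8 - 1) = x*7 = 7*x)
-36298 - n(-144, M(-6, 8)) = -36298 - 7*(-144) = -36298 - 1*(-1008) = -36298 + 1008 = -35290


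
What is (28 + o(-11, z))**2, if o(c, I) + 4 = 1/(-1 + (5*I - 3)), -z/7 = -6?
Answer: 24453025/42436 ≈ 576.23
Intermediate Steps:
z = 42 (z = -7*(-6) = 42)
o(c, I) = -4 + 1/(-4 + 5*I) (o(c, I) = -4 + 1/(-1 + (5*I - 3)) = -4 + 1/(-1 + (-3 + 5*I)) = -4 + 1/(-4 + 5*I))
(28 + o(-11, z))**2 = (28 + (17 - 20*42)/(-4 + 5*42))**2 = (28 + (17 - 840)/(-4 + 210))**2 = (28 - 823/206)**2 = (4945/206)**2 = 24453025/42436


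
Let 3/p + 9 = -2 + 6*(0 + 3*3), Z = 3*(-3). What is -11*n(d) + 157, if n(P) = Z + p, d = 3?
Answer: 10975/43 ≈ 255.23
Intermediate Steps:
Z = -9
p = 3/43 (p = 3/(-9 + (-2 + 6*(0 + 3*3))) = 3/(-9 + (-2 + 6*(0 + 9))) = 3/(-9 + (-2 + 6*9)) = 3/(-9 + (-2 + 54)) = 3/(-9 + 52) = 3/43 ≈ 0.069767)
n(P) = -384/43 (n(P) = -9 + 3/43 = -384/43)
-11*n(d) + 157 = -11*(-384/43) + 157 = 4224/43 + 157 = 10975/43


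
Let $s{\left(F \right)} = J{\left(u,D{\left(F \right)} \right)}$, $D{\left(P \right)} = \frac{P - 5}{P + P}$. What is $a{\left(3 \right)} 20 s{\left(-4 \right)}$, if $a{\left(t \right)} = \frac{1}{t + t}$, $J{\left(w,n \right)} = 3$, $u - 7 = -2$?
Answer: $10$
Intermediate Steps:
$u = 5$ ($u = 7 - 2 = 5$)
$D{\left(P \right)} = \frac{-5 + P}{2 P}$
$s{\left(F \right)} = 3$
$a{\left(t \right)} = \frac{1}{2 t}$
$a{\left(3 \right)} 20 s{\left(-4 \right)} = \frac{1}{2 \cdot 3} \cdot 20 \cdot 3 = \frac{1}{2} \cdot \frac{1}{3} \cdot 20 \cdot 3 = \frac{1}{6} \cdot 20 \cdot 3 = \frac{10}{3} \cdot 3 = 10$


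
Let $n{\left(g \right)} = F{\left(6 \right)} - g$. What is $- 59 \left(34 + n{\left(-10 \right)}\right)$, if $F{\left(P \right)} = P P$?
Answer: $-4720$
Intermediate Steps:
$F{\left(P \right)} = P^{2}$
$n{\left(g \right)} = 36 - g$ ($n{\left(g \right)} = 6^{2} - g = 36 - g$)
$- 59 \left(34 + n{\left(-10 \right)}\right) = - 59 \left(34 + \left(36 - -10\right)\right) = - 59 \left(34 + \left(36 + 10\right)\right) = - 59 \left(34 + 46\right) = \left(-59\right) 80 = -4720$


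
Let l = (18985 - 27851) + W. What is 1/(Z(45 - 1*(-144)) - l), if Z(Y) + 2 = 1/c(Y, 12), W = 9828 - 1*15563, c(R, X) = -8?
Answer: 8/116791 ≈ 6.8498e-5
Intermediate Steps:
W = -5735 (W = 9828 - 15563 = -5735)
Z(Y) = -17/8 (Z(Y) = -2 + 1/(-8) = -2 - ⅛ = -17/8)
l = -14601 (l = (18985 - 27851) - 5735 = -8866 - 5735 = -14601)
1/(Z(45 - 1*(-144)) - l) = 1/(-17/8 - 1*(-14601)) = 1/(-17/8 + 14601) = 1/(116791/8) = 8/116791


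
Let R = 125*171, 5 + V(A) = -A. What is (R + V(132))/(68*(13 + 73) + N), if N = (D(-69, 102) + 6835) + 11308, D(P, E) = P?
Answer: 10619/11961 ≈ 0.88780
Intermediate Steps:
V(A) = -5 - A
N = 18074 (N = (-69 + 6835) + 11308 = 6766 + 11308 = 18074)
R = 21375
(R + V(132))/(68*(13 + 73) + N) = (21375 + (-5 - 1*132))/(68*(13 + 73) + 18074) = (21375 + (-5 - 132))/(68*86 + 18074) = (21375 - 137)/(5848 + 18074) = 21238/23922 = 21238*(1/23922) = 10619/11961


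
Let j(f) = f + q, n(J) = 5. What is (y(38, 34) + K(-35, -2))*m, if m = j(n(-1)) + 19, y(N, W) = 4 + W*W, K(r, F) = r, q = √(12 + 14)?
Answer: 27000 + 1125*√26 ≈ 32736.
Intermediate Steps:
q = √26 ≈ 5.0990
j(f) = f + √26
y(N, W) = 4 + W²
m = 24 + √26 (m = (5 + √26) + 19 = 24 + √26 ≈ 29.099)
(y(38, 34) + K(-35, -2))*m = ((4 + 34²) - 35)*(24 + √26) = ((4 + 1156) - 35)*(24 + √26) = (1160 - 35)*(24 + √26) = 1125*(24 + √26) = 27000 + 1125*√26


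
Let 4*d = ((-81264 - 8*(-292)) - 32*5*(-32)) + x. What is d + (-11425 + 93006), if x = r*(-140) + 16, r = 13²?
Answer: 57218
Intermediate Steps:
r = 169
x = -23644 (x = 169*(-140) + 16 = -23660 + 16 = -23644)
d = -24363 (d = (((-81264 - 8*(-292)) - 32*5*(-32)) - 23644)/4 = (((-81264 - 1*(-2336)) - 160*(-32)) - 23644)/4 = (((-81264 + 2336) + 5120) - 23644)/4 = ((-78928 + 5120) - 23644)/4 = (-73808 - 23644)/4 = (¼)*(-97452) = -24363)
d + (-11425 + 93006) = -24363 + (-11425 + 93006) = -24363 + 81581 = 57218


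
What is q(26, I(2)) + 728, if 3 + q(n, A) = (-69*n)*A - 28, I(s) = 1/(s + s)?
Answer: 497/2 ≈ 248.50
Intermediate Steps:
I(s) = 1/(2*s)
q(n, A) = -31 - 69*A*n (q(n, A) = -3 + ((-69*n)*A - 28) = -3 + (-69*A*n - 28) = -3 + (-28 - 69*A*n) = -31 - 69*A*n)
q(26, I(2)) + 728 = (-31 - 69*(½)/2*26) + 728 = (-31 - 69*(½)*(½)*26) + 728 = (-31 - 69*¼*26) + 728 = (-31 - 897/2) + 728 = -959/2 + 728 = 497/2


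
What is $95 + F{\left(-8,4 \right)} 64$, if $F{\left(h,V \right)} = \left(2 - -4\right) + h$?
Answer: $-33$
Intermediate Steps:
$F{\left(h,V \right)} = 6 + h$ ($F{\left(h,V \right)} = \left(2 + 4\right) + h = 6 + h$)
$95 + F{\left(-8,4 \right)} 64 = 95 + \left(6 - 8\right) 64 = 95 - 128 = -33$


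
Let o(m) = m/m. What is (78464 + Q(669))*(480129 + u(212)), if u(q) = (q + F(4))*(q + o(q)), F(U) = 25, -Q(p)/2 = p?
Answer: 40923826860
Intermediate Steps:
o(m) = 1
Q(p) = -2*p
u(q) = (1 + q)*(25 + q) (u(q) = (q + 25)*(q + 1) = (25 + q)*(1 + q) = (1 + q)*(25 + q))
(78464 + Q(669))*(480129 + u(212)) = (78464 - 2*669)*(480129 + (25 + 212² + 26*212)) = (78464 - 1338)*(480129 + (25 + 44944 + 5512)) = 77126*(480129 + 50481) = 77126*530610 = 40923826860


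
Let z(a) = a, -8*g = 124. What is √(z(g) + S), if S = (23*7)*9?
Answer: √5734/2 ≈ 37.862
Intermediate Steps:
g = -31/2 (g = -⅛*124 = -31/2 ≈ -15.500)
S = 1449 (S = 161*9 = 1449)
√(z(g) + S) = √(-31/2 + 1449) = √(2867/2) = √5734/2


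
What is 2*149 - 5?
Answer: 293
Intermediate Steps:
2*149 - 5 = 298 - 5 = 293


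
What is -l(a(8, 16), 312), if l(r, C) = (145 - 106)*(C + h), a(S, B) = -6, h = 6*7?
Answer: -13806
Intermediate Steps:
h = 42
l(r, C) = 1638 + 39*C (l(r, C) = (145 - 106)*(C + 42) = 39*(42 + C) = 1638 + 39*C)
-l(a(8, 16), 312) = -(1638 + 39*312) = -(1638 + 12168) = -1*13806 = -13806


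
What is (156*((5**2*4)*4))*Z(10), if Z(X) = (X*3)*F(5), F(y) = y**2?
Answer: 46800000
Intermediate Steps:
Z(X) = 75*X (Z(X) = (X*3)*5**2 = (3*X)*25 = 75*X)
(156*((5**2*4)*4))*Z(10) = (156*((5**2*4)*4))*(75*10) = (156*((25*4)*4))*750 = (156*(100*4))*750 = (156*400)*750 = 62400*750 = 46800000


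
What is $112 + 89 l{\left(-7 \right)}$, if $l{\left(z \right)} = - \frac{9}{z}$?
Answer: $\frac{1585}{7} \approx 226.43$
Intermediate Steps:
$112 + 89 l{\left(-7 \right)} = 112 + 89 \left(- \frac{9}{-7}\right) = 112 + 89 \left(\left(-9\right) \left(- \frac{1}{7}\right)\right) = 112 + 89 \cdot \frac{9}{7} = 112 + \frac{801}{7} = \frac{1585}{7}$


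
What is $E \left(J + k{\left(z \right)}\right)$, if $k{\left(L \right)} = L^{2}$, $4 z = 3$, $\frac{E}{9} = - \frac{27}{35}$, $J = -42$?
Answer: $\frac{161109}{560} \approx 287.69$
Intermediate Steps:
$E = - \frac{243}{35}$ ($E = 9 \left(- \frac{27}{35}\right) = - \frac{243}{35} \approx -6.9429$)
$z = \frac{3}{4}$ ($z = \frac{1}{4} \cdot 3 = \frac{3}{4} \approx 0.75$)
$E \left(J + k{\left(z \right)}\right) = - \frac{243 \left(-42 + \left(\frac{3}{4}\right)^{2}\right)}{35} = - \frac{243 \left(-42 + \frac{9}{16}\right)}{35} = \left(- \frac{243}{35}\right) \left(- \frac{663}{16}\right) = \frac{161109}{560}$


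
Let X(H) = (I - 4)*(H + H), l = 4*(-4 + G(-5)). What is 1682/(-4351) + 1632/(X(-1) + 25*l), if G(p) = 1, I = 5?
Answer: -3804398/657001 ≈ -5.7906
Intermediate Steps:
l = -12 (l = 4*(-4 + 1) = 4*(-3) = -12)
X(H) = 2*H (X(H) = (5 - 4)*(H + H) = 1*(2*H) = 2*H)
1682/(-4351) + 1632/(X(-1) + 25*l) = 1682/(-4351) + 1632/(2*(-1) + 25*(-12)) = 1682*(-1/4351) + 1632/(-2 - 300) = -1682/4351 + 1632/(-302) = -1682/4351 + 1632*(-1/302) = -1682/4351 - 816/151 = -3804398/657001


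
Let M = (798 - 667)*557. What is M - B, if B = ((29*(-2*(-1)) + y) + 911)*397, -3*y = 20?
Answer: -927238/3 ≈ -3.0908e+5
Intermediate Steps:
y = -20/3 (y = -1/3*20 = -20/3 ≈ -6.6667)
M = 72967 (M = 131*557 = 72967)
B = 1146139/3 (B = ((29*(-2*(-1)) - 20/3) + 911)*397 = ((29*2 - 20/3) + 911)*397 = ((58 - 20/3) + 911)*397 = (154/3 + 911)*397 = (2887/3)*397 = 1146139/3 ≈ 3.8205e+5)
M - B = 72967 - 1*1146139/3 = 72967 - 1146139/3 = -927238/3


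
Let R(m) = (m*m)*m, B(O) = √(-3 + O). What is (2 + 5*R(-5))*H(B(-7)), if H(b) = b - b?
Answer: 0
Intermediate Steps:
H(b) = 0
R(m) = m³ (R(m) = m²*m = m³)
(2 + 5*R(-5))*H(B(-7)) = (2 + 5*(-5)³)*0 = (2 + 5*(-125))*0 = (2 - 625)*0 = -623*0 = 0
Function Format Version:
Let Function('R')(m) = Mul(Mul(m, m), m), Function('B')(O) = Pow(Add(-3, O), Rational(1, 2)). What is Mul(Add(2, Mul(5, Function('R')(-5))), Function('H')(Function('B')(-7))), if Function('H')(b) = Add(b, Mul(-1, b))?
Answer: 0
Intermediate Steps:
Function('H')(b) = 0
Function('R')(m) = Pow(m, 3) (Function('R')(m) = Mul(Pow(m, 2), m) = Pow(m, 3))
Mul(Add(2, Mul(5, Function('R')(-5))), Function('H')(Function('B')(-7))) = Mul(Add(2, Mul(5, Pow(-5, 3))), 0) = Mul(Add(2, Mul(5, -125)), 0) = Mul(Add(2, -625), 0) = Mul(-623, 0) = 0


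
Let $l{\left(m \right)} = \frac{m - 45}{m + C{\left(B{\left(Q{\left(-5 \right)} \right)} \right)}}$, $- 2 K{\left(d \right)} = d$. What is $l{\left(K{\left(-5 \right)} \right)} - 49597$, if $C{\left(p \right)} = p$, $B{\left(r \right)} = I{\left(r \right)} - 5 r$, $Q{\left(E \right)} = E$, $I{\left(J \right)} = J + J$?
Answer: $- \frac{347196}{7} \approx -49599.0$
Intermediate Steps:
$I{\left(J \right)} = 2 J$
$K{\left(d \right)} = - \frac{d}{2}$
$B{\left(r \right)} = - 3 r$ ($B{\left(r \right)} = 2 r - 5 r = - 3 r$)
$l{\left(m \right)} = \frac{-45 + m}{15 + m}$ ($l{\left(m \right)} = \frac{m - 45}{m - -15} = \frac{-45 + m}{m + 15} = \frac{-45 + m}{15 + m}$)
$l{\left(K{\left(-5 \right)} \right)} - 49597 = \frac{-45 - - \frac{5}{2}}{15 - - \frac{5}{2}} - 49597 = \frac{-45 + \frac{5}{2}}{15 + \frac{5}{2}} - 49597 = \frac{1}{\frac{35}{2}} \left(- \frac{85}{2}\right) - 49597 = \frac{2}{35} \left(- \frac{85}{2}\right) - 49597 = - \frac{17}{7} - 49597 = - \frac{347196}{7}$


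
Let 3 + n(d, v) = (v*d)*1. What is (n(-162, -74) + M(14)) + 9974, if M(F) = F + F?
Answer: 21987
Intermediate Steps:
M(F) = 2*F
n(d, v) = -3 + d*v (n(d, v) = -3 + (v*d)*1 = -3 + (d*v)*1 = -3 + d*v)
(n(-162, -74) + M(14)) + 9974 = ((-3 - 162*(-74)) + 2*14) + 9974 = ((-3 + 11988) + 28) + 9974 = (11985 + 28) + 9974 = 12013 + 9974 = 21987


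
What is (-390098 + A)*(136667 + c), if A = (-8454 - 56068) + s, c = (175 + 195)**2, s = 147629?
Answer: -83982606897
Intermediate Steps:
c = 136900 (c = 370**2 = 136900)
A = 83107 (A = (-8454 - 56068) + 147629 = -64522 + 147629 = 83107)
(-390098 + A)*(136667 + c) = (-390098 + 83107)*(136667 + 136900) = -306991*273567 = -83982606897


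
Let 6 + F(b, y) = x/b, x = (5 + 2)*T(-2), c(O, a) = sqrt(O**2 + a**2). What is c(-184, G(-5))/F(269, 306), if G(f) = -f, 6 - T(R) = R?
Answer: -269*sqrt(33881)/1558 ≈ -31.781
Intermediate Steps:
T(R) = 6 - R
x = 56 (x = (5 + 2)*(6 - 1*(-2)) = 7*(6 + 2) = 7*8 = 56)
F(b, y) = -6 + 56/b
c(-184, G(-5))/F(269, 306) = sqrt((-184)**2 + (-1*(-5))**2)/(-6 + 56/269) = sqrt(33856 + 5**2)/(-6 + 56*(1/269)) = sqrt(33856 + 25)/(-6 + 56/269) = sqrt(33881)/(-1558/269) = sqrt(33881)*(-269/1558) = -269*sqrt(33881)/1558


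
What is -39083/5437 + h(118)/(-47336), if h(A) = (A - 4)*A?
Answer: -480792853/64341458 ≈ -7.4725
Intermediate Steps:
h(A) = A*(-4 + A) (h(A) = (-4 + A)*A = A*(-4 + A))
-39083/5437 + h(118)/(-47336) = -39083/5437 + (118*(-4 + 118))/(-47336) = -39083*1/5437 + (118*114)*(-1/47336) = -39083/5437 + 13452*(-1/47336) = -39083/5437 - 3363/11834 = -480792853/64341458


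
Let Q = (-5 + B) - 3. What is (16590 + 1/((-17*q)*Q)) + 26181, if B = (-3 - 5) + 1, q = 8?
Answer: 87252841/2040 ≈ 42771.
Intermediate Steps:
B = -7 (B = -8 + 1 = -7)
Q = -15 (Q = (-5 - 7) - 3 = -12 - 3 = -15)
(16590 + 1/((-17*q)*Q)) + 26181 = (16590 + 1/(-17*8*(-15))) + 26181 = (16590 + 1/(-136*(-15))) + 26181 = (16590 + 1/2040) + 26181 = 33843601/2040 + 26181 = 87252841/2040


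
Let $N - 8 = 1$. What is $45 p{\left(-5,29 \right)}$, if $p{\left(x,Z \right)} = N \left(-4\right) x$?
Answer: $8100$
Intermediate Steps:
$N = 9$ ($N = 8 + 1 = 9$)
$p{\left(x,Z \right)} = - 36 x$ ($p{\left(x,Z \right)} = 9 \left(-4\right) x = - 36 x$)
$45 p{\left(-5,29 \right)} = 45 \left(\left(-36\right) \left(-5\right)\right) = 45 \cdot 180 = 8100$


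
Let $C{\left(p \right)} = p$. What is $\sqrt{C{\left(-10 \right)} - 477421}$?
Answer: $i \sqrt{477431} \approx 690.96 i$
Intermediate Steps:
$\sqrt{C{\left(-10 \right)} - 477421} = \sqrt{-10 - 477421} = \sqrt{-477431} = i \sqrt{477431}$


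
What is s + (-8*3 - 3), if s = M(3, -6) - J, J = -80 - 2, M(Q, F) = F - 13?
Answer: 36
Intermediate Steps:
M(Q, F) = -13 + F
J = -82
s = 63 (s = (-13 - 6) - 1*(-82) = -19 + 82 = 63)
s + (-8*3 - 3) = 63 + (-8*3 - 3) = 63 + (-24 - 3) = 63 - 27 = 36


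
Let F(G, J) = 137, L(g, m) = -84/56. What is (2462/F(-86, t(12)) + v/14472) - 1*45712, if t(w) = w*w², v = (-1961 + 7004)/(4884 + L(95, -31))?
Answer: -147444837930463/3226785660 ≈ -45694.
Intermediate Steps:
L(g, m) = -3/2 (L(g, m) = -84*1/56 = -3/2)
v = 3362/3255 (v = (-1961 + 7004)/(4884 - 3/2) = 5043/(9765/2) = 5043*(2/9765) = 3362/3255 ≈ 1.0329)
t(w) = w³
(2462/F(-86, t(12)) + v/14472) - 1*45712 = (2462/137 + (3362/3255)/14472) - 1*45712 = (2462*(1/137) + (3362/3255)*(1/14472)) - 45712 = (2462/137 + 1681/23553180) - 45712 = 57988159457/3226785660 - 45712 = -147444837930463/3226785660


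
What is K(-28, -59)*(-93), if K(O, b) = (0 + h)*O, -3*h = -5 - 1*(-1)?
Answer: 3472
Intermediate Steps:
h = 4/3 (h = -(-5 - 1*(-1))/3 = -(-5 + 1)/3 = -1/3*(-4) = 4/3 ≈ 1.3333)
K(O, b) = 4*O/3 (K(O, b) = (0 + 4/3)*O = 4*O/3)
K(-28, -59)*(-93) = ((4/3)*(-28))*(-93) = -112/3*(-93) = 3472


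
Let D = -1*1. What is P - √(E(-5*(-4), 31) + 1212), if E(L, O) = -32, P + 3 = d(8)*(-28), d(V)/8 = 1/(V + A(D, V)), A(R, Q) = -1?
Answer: -35 - 2*√295 ≈ -69.351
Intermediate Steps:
D = -1
d(V) = 8/(-1 + V) (d(V) = 8/(V - 1) = 8/(-1 + V))
P = -35 (P = -3 + (8/(-1 + 8))*(-28) = -3 + (8/7)*(-28) = -3 - 32 = -35)
P - √(E(-5*(-4), 31) + 1212) = -35 - √(-32 + 1212) = -35 - √1180 = -35 - 2*√295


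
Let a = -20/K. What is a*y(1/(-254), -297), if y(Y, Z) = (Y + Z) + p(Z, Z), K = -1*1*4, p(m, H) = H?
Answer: -754385/254 ≈ -2970.0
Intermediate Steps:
K = -4 (K = -1*4 = -4)
y(Y, Z) = Y + 2*Z (y(Y, Z) = (Y + Z) + Z = Y + 2*Z)
a = 5 (a = -20/(-4) = -20*(-¼) = 5)
a*y(1/(-254), -297) = 5*(1/(-254) + 2*(-297)) = 5*(-1/254 - 594) = 5*(-150877/254) = -754385/254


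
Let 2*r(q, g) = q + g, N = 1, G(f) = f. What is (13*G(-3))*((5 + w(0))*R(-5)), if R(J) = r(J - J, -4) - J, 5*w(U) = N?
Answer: -3042/5 ≈ -608.40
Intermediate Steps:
r(q, g) = g/2 + q/2 (r(q, g) = (q + g)/2 = (g + q)/2 = g/2 + q/2)
w(U) = ⅕ (w(U) = (⅕)*1 = ⅕)
R(J) = -2 - J (R(J) = ((½)*(-4) + (J - J)/2) - J = (-2 + (½)*0) - J = (-2 + 0) - J = -2 - J)
(13*G(-3))*((5 + w(0))*R(-5)) = (13*(-3))*((5 + ⅕)*(-2 - 1*(-5))) = -1014*(-2 + 5)/5 = -1014*3/5 = -39*78/5 = -3042/5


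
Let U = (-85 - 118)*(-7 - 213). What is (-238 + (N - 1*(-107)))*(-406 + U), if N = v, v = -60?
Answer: -8452514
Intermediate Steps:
N = -60
U = 44660 (U = -203*(-220) = 44660)
(-238 + (N - 1*(-107)))*(-406 + U) = (-238 + (-60 - 1*(-107)))*(-406 + 44660) = (-238 + (-60 + 107))*44254 = (-238 + 47)*44254 = -191*44254 = -8452514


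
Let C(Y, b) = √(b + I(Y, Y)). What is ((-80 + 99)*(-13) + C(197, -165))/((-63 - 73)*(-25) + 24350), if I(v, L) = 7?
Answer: -247/27750 + I*√158/27750 ≈ -0.0089009 + 0.00045297*I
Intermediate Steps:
C(Y, b) = √(7 + b) (C(Y, b) = √(b + 7) = √(7 + b))
((-80 + 99)*(-13) + C(197, -165))/((-63 - 73)*(-25) + 24350) = ((-80 + 99)*(-13) + √(7 - 165))/((-63 - 73)*(-25) + 24350) = (19*(-13) + √(-158))/(-136*(-25) + 24350) = (-247 + I*√158)/(3400 + 24350) = (-247 + I*√158)/27750 = (-247 + I*√158)*(1/27750) = -247/27750 + I*√158/27750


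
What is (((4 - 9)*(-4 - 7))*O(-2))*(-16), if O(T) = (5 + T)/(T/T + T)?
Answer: 2640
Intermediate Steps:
O(T) = (5 + T)/(1 + T)
(((4 - 9)*(-4 - 7))*O(-2))*(-16) = (((4 - 9)*(-4 - 7))*((5 - 2)/(1 - 2)))*(-16) = ((-5*(-11))*(3/(-1)))*(-16) = (55*(-1*3))*(-16) = (55*(-3))*(-16) = -165*(-16) = 2640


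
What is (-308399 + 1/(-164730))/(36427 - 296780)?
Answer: 50802567271/42887949690 ≈ 1.1845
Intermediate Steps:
(-308399 + 1/(-164730))/(36427 - 296780) = (-308399 - 1/164730)/(-260353) = -50802567271/164730*(-1/260353) = 50802567271/42887949690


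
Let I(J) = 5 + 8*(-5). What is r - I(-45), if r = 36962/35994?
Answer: 648376/17997 ≈ 36.027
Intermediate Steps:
r = 18481/17997 (r = 36962*(1/35994) = 18481/17997 ≈ 1.0269)
I(J) = -35 (I(J) = 5 - 40 = -35)
r - I(-45) = 18481/17997 - 1*(-35) = 18481/17997 + 35 = 648376/17997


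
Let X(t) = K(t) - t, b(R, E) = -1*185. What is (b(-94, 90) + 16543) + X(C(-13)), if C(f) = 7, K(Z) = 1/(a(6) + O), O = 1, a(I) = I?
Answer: 114458/7 ≈ 16351.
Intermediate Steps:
b(R, E) = -185
K(Z) = ⅐ (K(Z) = 1/(6 + 1) = 1/7 = ⅐)
X(t) = ⅐ - t
(b(-94, 90) + 16543) + X(C(-13)) = (-185 + 16543) + (⅐ - 1*7) = 16358 + (⅐ - 7) = 16358 - 48/7 = 114458/7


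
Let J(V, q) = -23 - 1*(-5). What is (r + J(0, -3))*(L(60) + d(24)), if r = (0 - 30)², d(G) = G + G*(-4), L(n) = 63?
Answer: -7938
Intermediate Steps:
d(G) = -3*G (d(G) = G - 4*G = -3*G)
r = 900 (r = (-30)² = 900)
J(V, q) = -18 (J(V, q) = -23 + 5 = -18)
(r + J(0, -3))*(L(60) + d(24)) = (900 - 18)*(63 - 3*24) = 882*(63 - 72) = 882*(-9) = -7938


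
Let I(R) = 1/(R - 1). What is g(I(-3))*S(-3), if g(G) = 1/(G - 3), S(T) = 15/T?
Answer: 20/13 ≈ 1.5385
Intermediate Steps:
I(R) = 1/(-1 + R)
g(G) = 1/(-3 + G)
g(I(-3))*S(-3) = (15/(-3))/(-3 + 1/(-1 - 3)) = (15*(-⅓))/(-3 + 1/(-4)) = -5/(-3 - ¼) = -5/(-13/4) = -4/13*(-5) = 20/13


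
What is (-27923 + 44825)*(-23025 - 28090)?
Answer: -863945730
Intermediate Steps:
(-27923 + 44825)*(-23025 - 28090) = 16902*(-51115) = -863945730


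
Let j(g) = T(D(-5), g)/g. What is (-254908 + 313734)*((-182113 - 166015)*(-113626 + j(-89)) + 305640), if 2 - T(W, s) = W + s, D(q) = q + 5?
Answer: 207101508545106000/89 ≈ 2.3270e+15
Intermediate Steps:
D(q) = 5 + q
T(W, s) = 2 - W - s (T(W, s) = 2 - (W + s) = 2 + (-W - s) = 2 - W - s)
j(g) = (2 - g)/g (j(g) = (2 - (5 - 5) - g)/g = (2 - 1*0 - g)/g = (2 + 0 - g)/g = (2 - g)/g)
(-254908 + 313734)*((-182113 - 166015)*(-113626 + j(-89)) + 305640) = (-254908 + 313734)*((-182113 - 166015)*(-113626 + (2 - 1*(-89))/(-89)) + 305640) = 58826*(-348128*(-113626 - (2 + 89)/89) + 305640) = 58826*(-348128*(-113626 - 1/89*91) + 305640) = 58826*(-348128*(-113626 - 91/89) + 305640) = 58826*(-348128*(-10112805/89) + 305640) = 58826*(3520550579040/89 + 305640) = 58826*(3520577781000/89) = 207101508545106000/89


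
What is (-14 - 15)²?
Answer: 841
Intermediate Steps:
(-14 - 15)² = (-29)² = 841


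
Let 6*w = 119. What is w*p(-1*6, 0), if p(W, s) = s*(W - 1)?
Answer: 0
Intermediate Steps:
w = 119/6 (w = (1/6)*119 = 119/6 ≈ 19.833)
p(W, s) = s*(-1 + W)
w*p(-1*6, 0) = 119*(0*(-1 - 1*6))/6 = 119*(0*(-1 - 6))/6 = 119*(0*(-7))/6 = (119/6)*0 = 0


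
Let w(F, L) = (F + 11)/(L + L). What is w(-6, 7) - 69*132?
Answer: -127507/14 ≈ -9107.6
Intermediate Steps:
w(F, L) = (11 + F)/(2*L) (w(F, L) = (11 + F)/((2*L)) = (11 + F)*(1/(2*L)) = (11 + F)/(2*L))
w(-6, 7) - 69*132 = (½)*(11 - 6)/7 - 69*132 = (½)*(⅐)*5 - 9108 = 5/14 - 9108 = -127507/14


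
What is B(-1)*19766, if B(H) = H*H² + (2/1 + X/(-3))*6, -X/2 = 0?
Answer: 217426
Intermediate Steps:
X = 0 (X = -2*0 = 0)
B(H) = 12 + H³ (B(H) = H*H² + (2/1 + 0/(-3))*6 = H³ + (2*1 + 0*(-⅓))*6 = H³ + (2 + 0)*6 = H³ + 2*6 = H³ + 12 = 12 + H³)
B(-1)*19766 = (12 + (-1)³)*19766 = (12 - 1)*19766 = 11*19766 = 217426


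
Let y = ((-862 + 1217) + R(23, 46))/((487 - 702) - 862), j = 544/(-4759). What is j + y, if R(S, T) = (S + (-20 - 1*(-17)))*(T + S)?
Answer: -8842753/5125443 ≈ -1.7253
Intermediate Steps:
R(S, T) = (-3 + S)*(S + T) (R(S, T) = (S + (-20 + 17))*(S + T) = (S - 3)*(S + T) = (-3 + S)*(S + T))
j = -544/4759 (j = 544*(-1/4759) = -544/4759 ≈ -0.11431)
y = -1735/1077 (y = ((-862 + 1217) + (23**2 - 3*23 - 3*46 + 23*46))/((487 - 702) - 862) = (355 + (529 - 69 - 138 + 1058))/(-215 - 862) = (355 + 1380)/(-1077) = 1735*(-1/1077) = -1735/1077 ≈ -1.6110)
j + y = -544/4759 - 1735/1077 = -8842753/5125443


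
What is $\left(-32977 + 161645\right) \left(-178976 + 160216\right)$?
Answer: $-2413811680$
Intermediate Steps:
$\left(-32977 + 161645\right) \left(-178976 + 160216\right) = 128668 \left(-18760\right) = -2413811680$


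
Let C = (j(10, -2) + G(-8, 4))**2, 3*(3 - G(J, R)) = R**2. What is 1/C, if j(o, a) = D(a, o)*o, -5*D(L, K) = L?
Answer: 9/25 ≈ 0.36000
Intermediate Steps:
D(L, K) = -L/5
G(J, R) = 3 - R**2/3
j(o, a) = -a*o/5 (j(o, a) = (-a/5)*o = -a*o/5)
C = 25/9 (C = (-1/5*(-2)*10 + (3 - 1/3*4**2))**2 = (4 + (3 - 1/3*16))**2 = (4 + (3 - 16/3))**2 = (4 - 7/3)**2 = (5/3)**2 = 25/9 ≈ 2.7778)
1/C = 1/(25/9) = 9/25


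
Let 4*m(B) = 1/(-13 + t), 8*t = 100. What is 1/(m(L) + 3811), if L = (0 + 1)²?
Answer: 2/7621 ≈ 0.00026243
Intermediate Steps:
t = 25/2 (t = (⅛)*100 = 25/2 ≈ 12.500)
L = 1 (L = 1² = 1)
m(B) = -½ (m(B) = 1/(4*(-13 + 25/2)) = 1/(4*(-½)) = (¼)*(-2) = -½)
1/(m(L) + 3811) = 1/(-½ + 3811) = 1/(7621/2) = 2/7621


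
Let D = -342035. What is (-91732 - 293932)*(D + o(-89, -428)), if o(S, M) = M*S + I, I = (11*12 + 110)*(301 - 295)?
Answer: 116659889024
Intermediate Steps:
I = 1452 (I = (132 + 110)*6 = 242*6 = 1452)
o(S, M) = 1452 + M*S (o(S, M) = M*S + 1452 = 1452 + M*S)
(-91732 - 293932)*(D + o(-89, -428)) = (-91732 - 293932)*(-342035 + (1452 - 428*(-89))) = -385664*(-342035 + (1452 + 38092)) = -385664*(-342035 + 39544) = -385664*(-302491) = 116659889024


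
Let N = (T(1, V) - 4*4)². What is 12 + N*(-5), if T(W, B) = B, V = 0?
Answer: -1268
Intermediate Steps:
N = 256 (N = (0 - 4*4)² = (0 - 16)² = (-16)² = 256)
12 + N*(-5) = 12 + 256*(-5) = 12 - 1280 = -1268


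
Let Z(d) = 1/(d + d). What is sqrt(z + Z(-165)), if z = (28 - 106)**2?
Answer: sqrt(662547270)/330 ≈ 78.000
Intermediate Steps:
Z(d) = 1/(2*d)
z = 6084 (z = (-78)**2 = 6084)
sqrt(z + Z(-165)) = sqrt(6084 + (1/2)/(-165)) = sqrt(6084 + (1/2)*(-1/165)) = sqrt(6084 - 1/330) = sqrt(2007719/330) = sqrt(662547270)/330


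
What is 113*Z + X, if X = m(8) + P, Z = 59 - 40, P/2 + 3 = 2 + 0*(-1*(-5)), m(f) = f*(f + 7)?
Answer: 2265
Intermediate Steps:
m(f) = f*(7 + f)
P = -2 (P = -6 + 2*(2 + 0*(-1*(-5))) = -6 + 2*(2 + 0*5) = -6 + 2*(2 + 0) = -6 + 2*2 = -6 + 4 = -2)
Z = 19
X = 118 (X = 8*(7 + 8) - 2 = 8*15 - 2 = 120 - 2 = 118)
113*Z + X = 113*19 + 118 = 2147 + 118 = 2265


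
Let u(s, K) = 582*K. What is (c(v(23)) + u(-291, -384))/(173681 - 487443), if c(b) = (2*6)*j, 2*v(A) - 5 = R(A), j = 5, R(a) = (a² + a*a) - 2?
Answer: 111714/156881 ≈ 0.71209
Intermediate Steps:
R(a) = -2 + 2*a² (R(a) = (a² + a²) - 2 = 2*a² - 2 = -2 + 2*a²)
v(A) = 3/2 + A² (v(A) = 5/2 + (-2 + 2*A²)/2 = 5/2 + (-1 + A²) = 3/2 + A²)
c(b) = 60 (c(b) = (2*6)*5 = 12*5 = 60)
(c(v(23)) + u(-291, -384))/(173681 - 487443) = (60 + 582*(-384))/(173681 - 487443) = (60 - 223488)/(-313762) = -223428*(-1/313762) = 111714/156881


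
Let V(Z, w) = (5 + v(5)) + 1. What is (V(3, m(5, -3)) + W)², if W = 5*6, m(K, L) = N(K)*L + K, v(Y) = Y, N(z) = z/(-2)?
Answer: 1681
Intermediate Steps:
N(z) = -z/2 (N(z) = z*(-½) = -z/2)
m(K, L) = K - K*L/2 (m(K, L) = (-K/2)*L + K = -K*L/2 + K = K - K*L/2)
V(Z, w) = 11 (V(Z, w) = (5 + 5) + 1 = 10 + 1 = 11)
W = 30
(V(3, m(5, -3)) + W)² = (11 + 30)² = 41² = 1681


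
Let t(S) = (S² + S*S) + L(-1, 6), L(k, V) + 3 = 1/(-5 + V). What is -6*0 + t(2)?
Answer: 6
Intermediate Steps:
L(k, V) = -3 + 1/(-5 + V)
t(S) = -2 + 2*S² (t(S) = (S² + S*S) + (16 - 3*6)/(-5 + 6) = (S² + S²) + (16 - 18)/1 = 2*S² + 1*(-2) = 2*S² - 2 = -2 + 2*S²)
-6*0 + t(2) = -6*0 + (-2 + 2*2²) = 0 + (-2 + 2*4) = 0 + (-2 + 8) = 0 + 6 = 6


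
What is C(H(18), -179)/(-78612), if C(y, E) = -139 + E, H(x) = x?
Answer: 53/13102 ≈ 0.0040452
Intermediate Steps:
C(H(18), -179)/(-78612) = (-139 - 179)/(-78612) = -318*(-1/78612) = 53/13102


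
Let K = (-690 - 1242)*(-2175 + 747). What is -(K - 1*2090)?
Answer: -2756806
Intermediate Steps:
K = 2758896 (K = -1932*(-1428) = 2758896)
-(K - 1*2090) = -(2758896 - 1*2090) = -(2758896 - 2090) = -1*2756806 = -2756806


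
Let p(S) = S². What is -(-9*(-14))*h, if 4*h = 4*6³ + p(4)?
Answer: -27720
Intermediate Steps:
h = 220 (h = (4*6³ + 4²)/4 = (4*216 + 16)/4 = (864 + 16)/4 = (¼)*880 = 220)
-(-9*(-14))*h = -(-9*(-14))*220 = -126*220 = -1*27720 = -27720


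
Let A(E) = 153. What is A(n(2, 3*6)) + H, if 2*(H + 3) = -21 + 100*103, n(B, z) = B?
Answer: 10579/2 ≈ 5289.5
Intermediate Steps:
H = 10273/2 (H = -3 + (-21 + 100*103)/2 = -3 + (-21 + 10300)/2 = -3 + (½)*10279 = -3 + 10279/2 = 10273/2 ≈ 5136.5)
A(n(2, 3*6)) + H = 153 + 10273/2 = 10579/2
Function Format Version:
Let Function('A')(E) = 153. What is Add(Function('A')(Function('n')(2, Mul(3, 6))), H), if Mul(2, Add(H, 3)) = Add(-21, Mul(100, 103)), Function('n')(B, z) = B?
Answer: Rational(10579, 2) ≈ 5289.5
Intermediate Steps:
H = Rational(10273, 2) (H = Add(-3, Mul(Rational(1, 2), Add(-21, Mul(100, 103)))) = Add(-3, Mul(Rational(1, 2), Add(-21, 10300))) = Add(-3, Mul(Rational(1, 2), 10279)) = Add(-3, Rational(10279, 2)) = Rational(10273, 2) ≈ 5136.5)
Add(Function('A')(Function('n')(2, Mul(3, 6))), H) = Add(153, Rational(10273, 2)) = Rational(10579, 2)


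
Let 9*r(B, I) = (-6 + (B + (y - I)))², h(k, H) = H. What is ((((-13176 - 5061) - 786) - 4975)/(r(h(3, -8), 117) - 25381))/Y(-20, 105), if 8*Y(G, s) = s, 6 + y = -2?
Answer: 143988/1829695 ≈ 0.078695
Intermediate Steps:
y = -8 (y = -6 - 2 = -8)
Y(G, s) = s/8
r(B, I) = (-14 + B - I)²/9 (r(B, I) = (-6 + (B + (-8 - I)))²/9 = (-6 + (-8 + B - I))²/9 = (-14 + B - I)²/9)
((((-13176 - 5061) - 786) - 4975)/(r(h(3, -8), 117) - 25381))/Y(-20, 105) = ((((-13176 - 5061) - 786) - 4975)/((14 + 117 - 1*(-8))²/9 - 25381))/(((⅛)*105)) = (((-18237 - 786) - 4975)/((14 + 117 + 8)²/9 - 25381))/(105/8) = ((-19023 - 4975)/((⅑)*139² - 25381))*(8/105) = -23998/((⅑)*19321 - 25381)*(8/105) = -23998/(19321/9 - 25381)*(8/105) = -23998/(-209108/9)*(8/105) = -23998*(-9/209108)*(8/105) = (107991/104554)*(8/105) = 143988/1829695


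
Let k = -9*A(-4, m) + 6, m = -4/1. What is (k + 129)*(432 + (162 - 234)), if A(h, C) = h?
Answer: 61560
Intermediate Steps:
m = -4 (m = -4*1 = -4)
k = 42 (k = -9*(-4) + 6 = 36 + 6 = 42)
(k + 129)*(432 + (162 - 234)) = (42 + 129)*(432 + (162 - 234)) = 171*(432 - 72) = 171*360 = 61560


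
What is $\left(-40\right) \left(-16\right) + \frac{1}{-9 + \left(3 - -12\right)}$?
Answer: $\frac{3841}{6} \approx 640.17$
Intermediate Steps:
$\left(-40\right) \left(-16\right) + \frac{1}{-9 + \left(3 - -12\right)} = 640 + \frac{1}{-9 + \left(3 + 12\right)} = 640 + \frac{1}{-9 + 15} = 640 + \frac{1}{6} = \frac{3841}{6}$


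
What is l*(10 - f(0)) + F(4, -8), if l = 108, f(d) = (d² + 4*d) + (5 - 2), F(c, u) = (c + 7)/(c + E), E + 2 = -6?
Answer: 3013/4 ≈ 753.25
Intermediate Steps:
E = -8 (E = -2 - 6 = -8)
F(c, u) = (7 + c)/(-8 + c) (F(c, u) = (c + 7)/(c - 8) = (7 + c)/(-8 + c))
f(d) = 3 + d² + 4*d (f(d) = (d² + 4*d) + 3 = 3 + d² + 4*d)
l*(10 - f(0)) + F(4, -8) = 108*(10 - (3 + 0² + 4*0)) + (7 + 4)/(-8 + 4) = 108*(10 - (3 + 0 + 0)) + 11/(-4) = 108*(10 - 1*3) - ¼*11 = 108*(10 - 3) - 11/4 = 108*7 - 11/4 = 756 - 11/4 = 3013/4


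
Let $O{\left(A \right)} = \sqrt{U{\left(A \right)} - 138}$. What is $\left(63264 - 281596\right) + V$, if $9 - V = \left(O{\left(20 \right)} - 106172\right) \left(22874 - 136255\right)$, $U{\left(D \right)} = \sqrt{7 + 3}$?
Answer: $-12038105855 + 113381 i \sqrt{138 - \sqrt{10}} \approx -1.2038 \cdot 10^{10} + 1.3166 \cdot 10^{6} i$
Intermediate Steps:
$U{\left(D \right)} = \sqrt{10}$
$O{\left(A \right)} = \sqrt{-138 + \sqrt{10}}$ ($O{\left(A \right)} = \sqrt{\sqrt{10} - 138} = \sqrt{-138 + \sqrt{10}}$)
$V = -12037887523 + 113381 \sqrt{-138 + \sqrt{10}}$ ($V = 9 - \left(\sqrt{-138 + \sqrt{10}} - 106172\right) \left(22874 - 136255\right) = 9 - \left(-106172 + \sqrt{-138 + \sqrt{10}}\right) \left(-113381\right) = 9 - \left(12037887532 - 113381 \sqrt{-138 + \sqrt{10}}\right) = -12037887523 + 113381 \sqrt{-138 + \sqrt{10}} \approx -1.2038 \cdot 10^{10} + 1.3166 \cdot 10^{6} i$)
$\left(63264 - 281596\right) + V = \left(63264 - 281596\right) - \left(12037887523 - 113381 i \sqrt{138 - \sqrt{10}}\right) = -218332 - \left(12037887523 - 113381 i \sqrt{138 - \sqrt{10}}\right) = -12038105855 + 113381 i \sqrt{138 - \sqrt{10}}$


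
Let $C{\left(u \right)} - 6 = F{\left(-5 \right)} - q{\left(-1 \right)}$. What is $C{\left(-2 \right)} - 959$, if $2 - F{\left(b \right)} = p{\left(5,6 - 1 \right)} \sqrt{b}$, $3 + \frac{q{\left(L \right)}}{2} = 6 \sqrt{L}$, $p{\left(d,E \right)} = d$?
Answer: $-945 - 12 i - 5 i \sqrt{5} \approx -945.0 - 23.18 i$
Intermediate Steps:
$q{\left(L \right)} = -6 + 12 \sqrt{L}$ ($q{\left(L \right)} = -6 + 2 \cdot 6 \sqrt{L} = -6 + 12 \sqrt{L}$)
$F{\left(b \right)} = 2 - 5 \sqrt{b}$
$C{\left(u \right)} = 14 - 12 i - 5 i \sqrt{5}$ ($C{\left(u \right)} = 6 - \left(-8 + 12 i + 5 i \sqrt{5}\right) = 14 - 12 i - 5 i \sqrt{5}$)
$C{\left(-2 \right)} - 959 = \left(14 - 12 i - 5 i \sqrt{5}\right) - 959 = -945 - 12 i - 5 i \sqrt{5}$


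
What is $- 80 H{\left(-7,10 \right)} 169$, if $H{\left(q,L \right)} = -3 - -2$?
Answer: $13520$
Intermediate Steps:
$H{\left(q,L \right)} = -1$ ($H{\left(q,L \right)} = -3 + 2 = -1$)
$- 80 H{\left(-7,10 \right)} 169 = \left(-80\right) \left(-1\right) 169 = 80 \cdot 169 = 13520$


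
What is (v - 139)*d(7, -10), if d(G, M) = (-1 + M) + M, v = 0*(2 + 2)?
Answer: 2919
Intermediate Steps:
v = 0 (v = 0*4 = 0)
d(G, M) = -1 + 2*M
(v - 139)*d(7, -10) = (0 - 139)*(-1 + 2*(-10)) = -139*(-1 - 20) = -139*(-21) = 2919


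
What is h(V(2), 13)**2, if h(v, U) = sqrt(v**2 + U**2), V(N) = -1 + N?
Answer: 170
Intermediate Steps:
h(v, U) = sqrt(U**2 + v**2)
h(V(2), 13)**2 = (sqrt(13**2 + (-1 + 2)**2))**2 = (sqrt(169 + 1**2))**2 = (sqrt(169 + 1))**2 = (sqrt(170))**2 = 170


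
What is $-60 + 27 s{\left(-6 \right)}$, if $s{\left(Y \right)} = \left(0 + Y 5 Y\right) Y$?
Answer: $-29220$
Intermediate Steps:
$s{\left(Y \right)} = 5 Y^{3}$ ($s{\left(Y \right)} = \left(0 + 5 Y Y\right) Y = \left(0 + 5 Y^{2}\right) Y = 5 Y^{2} Y = 5 Y^{3}$)
$-60 + 27 s{\left(-6 \right)} = -60 + 27 \cdot 5 \left(-6\right)^{3} = -60 + 27 \cdot 5 \left(-216\right) = -60 + 27 \left(-1080\right) = -60 - 29160 = -29220$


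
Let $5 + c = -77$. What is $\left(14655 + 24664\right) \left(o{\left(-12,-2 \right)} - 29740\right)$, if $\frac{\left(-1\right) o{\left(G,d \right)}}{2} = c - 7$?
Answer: $-1162348278$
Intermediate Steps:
$c = -82$ ($c = -5 - 77 = -82$)
$o{\left(G,d \right)} = 178$ ($o{\left(G,d \right)} = - 2 \left(-82 - 7\right) = \left(-2\right) \left(-89\right) = 178$)
$\left(14655 + 24664\right) \left(o{\left(-12,-2 \right)} - 29740\right) = \left(14655 + 24664\right) \left(178 - 29740\right) = 39319 \left(-29562\right) = -1162348278$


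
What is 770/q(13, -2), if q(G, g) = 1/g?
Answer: -1540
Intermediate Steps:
770/q(13, -2) = 770/(1/(-2)) = 770/(-½) = 770*(-2) = -1540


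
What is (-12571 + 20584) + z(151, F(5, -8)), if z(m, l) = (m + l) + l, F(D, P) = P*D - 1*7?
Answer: 8070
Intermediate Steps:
F(D, P) = -7 + D*P (F(D, P) = D*P - 7 = -7 + D*P)
z(m, l) = m + 2*l (z(m, l) = (l + m) + l = m + 2*l)
(-12571 + 20584) + z(151, F(5, -8)) = (-12571 + 20584) + (151 + 2*(-7 + 5*(-8))) = 8013 + (151 + 2*(-7 - 40)) = 8013 + (151 + 2*(-47)) = 8013 + (151 - 94) = 8013 + 57 = 8070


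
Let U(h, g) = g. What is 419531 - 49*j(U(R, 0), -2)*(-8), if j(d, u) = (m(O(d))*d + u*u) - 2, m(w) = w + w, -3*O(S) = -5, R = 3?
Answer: 420315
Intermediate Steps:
O(S) = 5/3 (O(S) = -1/3*(-5) = 5/3)
m(w) = 2*w
j(d, u) = -2 + u**2 + 10*d/3 (j(d, u) = ((2*(5/3))*d + u*u) - 2 = (10*d/3 + u**2) - 2 = (u**2 + 10*d/3) - 2 = -2 + u**2 + 10*d/3)
419531 - 49*j(U(R, 0), -2)*(-8) = 419531 - 49*(-2 + (-2)**2 + (10/3)*0)*(-8) = 419531 - 49*(-2 + 4 + 0)*(-8) = 419531 - 49*2*(-8) = 419531 - 98*(-8) = 419531 - 1*(-784) = 419531 + 784 = 420315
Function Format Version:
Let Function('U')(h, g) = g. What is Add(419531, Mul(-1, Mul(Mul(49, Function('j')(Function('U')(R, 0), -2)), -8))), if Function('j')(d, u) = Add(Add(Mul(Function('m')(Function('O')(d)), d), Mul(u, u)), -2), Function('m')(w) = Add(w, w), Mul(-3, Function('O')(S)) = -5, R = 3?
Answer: 420315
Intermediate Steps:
Function('O')(S) = Rational(5, 3) (Function('O')(S) = Mul(Rational(-1, 3), -5) = Rational(5, 3))
Function('m')(w) = Mul(2, w)
Function('j')(d, u) = Add(-2, Pow(u, 2), Mul(Rational(10, 3), d)) (Function('j')(d, u) = Add(Add(Mul(Mul(2, Rational(5, 3)), d), Mul(u, u)), -2) = Add(Add(Mul(Rational(10, 3), d), Pow(u, 2)), -2) = Add(Add(Pow(u, 2), Mul(Rational(10, 3), d)), -2) = Add(-2, Pow(u, 2), Mul(Rational(10, 3), d)))
Add(419531, Mul(-1, Mul(Mul(49, Function('j')(Function('U')(R, 0), -2)), -8))) = Add(419531, Mul(-1, Mul(Mul(49, Add(-2, Pow(-2, 2), Mul(Rational(10, 3), 0))), -8))) = Add(419531, Mul(-1, Mul(Mul(49, Add(-2, 4, 0)), -8))) = Add(419531, Mul(-1, Mul(Mul(49, 2), -8))) = Add(419531, Mul(-1, Mul(98, -8))) = Add(419531, Mul(-1, -784)) = Add(419531, 784) = 420315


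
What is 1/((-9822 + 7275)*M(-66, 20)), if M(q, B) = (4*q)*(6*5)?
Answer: 1/20172240 ≈ 4.9573e-8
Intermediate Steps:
M(q, B) = 120*q (M(q, B) = (4*q)*30 = 120*q)
1/((-9822 + 7275)*M(-66, 20)) = 1/((-9822 + 7275)*((120*(-66)))) = 1/(-2547*(-7920)) = -1/2547*(-1/7920) = 1/20172240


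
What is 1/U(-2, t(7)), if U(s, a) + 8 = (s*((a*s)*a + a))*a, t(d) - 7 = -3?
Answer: 1/216 ≈ 0.0046296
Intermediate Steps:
t(d) = 4 (t(d) = 7 - 3 = 4)
U(s, a) = -8 + a*s*(a + s*a²) (U(s, a) = -8 + (s*((a*s)*a + a))*a = -8 + (s*(s*a² + a))*a = -8 + (s*(a + s*a²))*a = -8 + a*s*(a + s*a²))
1/U(-2, t(7)) = 1/(-8 - 2*4² + 4³*(-2)²) = 1/(-8 - 2*16 + 64*4) = 1/(-8 - 32 + 256) = 1/216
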